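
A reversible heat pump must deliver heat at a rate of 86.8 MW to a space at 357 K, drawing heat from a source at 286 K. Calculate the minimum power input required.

The Carnot heat-pump COP is COP_HP = T_H/(T_H − T_C) = 357.00/71.00 = 5.0282.
W = Q_H/COP_HP = 86.8/5.0282 = 17.3 MW.

Ẇ_in ≈ 17.3 MW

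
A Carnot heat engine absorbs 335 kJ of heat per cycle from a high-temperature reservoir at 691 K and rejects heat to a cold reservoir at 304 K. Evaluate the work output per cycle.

W ≈ 188 kJ

The Carnot efficiency is η = 1 − T_C/T_H = 1 − 304.00/691.00 = 0.5601.
W = η·Q_H = 0.5601 × 335 = 188 kJ.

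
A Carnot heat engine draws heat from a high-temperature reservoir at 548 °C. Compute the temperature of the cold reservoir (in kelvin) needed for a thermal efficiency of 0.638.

T_C ≈ 297.3 K

T_H = 548 °C → 548 + 273.15 = 821.15 K.
From η = 1 − T_C/T_H, T_C = T_H·(1 − η) = 821.15 × (1 − 0.638) = 297.3 K.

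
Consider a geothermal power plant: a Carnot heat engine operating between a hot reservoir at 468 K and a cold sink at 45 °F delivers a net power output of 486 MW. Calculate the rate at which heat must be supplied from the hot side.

Q̇_H ≈ 1210 MW

T_C = 45 °F → (45 − 32) × 5/9 = 7.22 °C = 280.37 K.
Since the cycle is reversible, η = 1 − T_C/T_H = 1 − 280.37/468.00 = 0.4009.
Q_H = W/η = 486/0.4009 = 1210 MW.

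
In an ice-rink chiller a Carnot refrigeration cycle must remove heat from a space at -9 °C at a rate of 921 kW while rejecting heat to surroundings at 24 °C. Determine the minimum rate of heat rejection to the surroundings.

T_H = 24 °C → 24 + 273.15 = 297.15 K.
T_C = -9 °C → -9 + 273.15 = 264.15 K.
For a reversible cycle Q_H/Q_C = T_H/T_C, so Q_H = Q_C·T_H/T_C = 921 × 297.15/264.15 = 1036 kW.

Q̇_H ≈ 1036 kW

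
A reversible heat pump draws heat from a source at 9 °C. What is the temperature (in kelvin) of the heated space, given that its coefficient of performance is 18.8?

T_H ≈ 298.0 K

T_C = 9 °C → 9 + 273.15 = 282.15 K.
COP_HP = T_H/(T_H − T_C) ⇒ T_H = T_C·COP_HP/(COP_HP − 1) = 282.15 × 18.8/(18.8 − 1) = 298.0 K.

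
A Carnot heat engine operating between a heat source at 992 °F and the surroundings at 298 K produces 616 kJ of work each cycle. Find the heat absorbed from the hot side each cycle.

Q_H ≈ 977.0 kJ

T_H = 992 °F → (992 − 32) × 5/9 = 533.33 °C = 806.48 K.
The Carnot efficiency is η = 1 − T_C/T_H = 1 − 298.00/806.48 = 0.6305.
Q_H = W/η = 616/0.6305 = 977.0 kJ.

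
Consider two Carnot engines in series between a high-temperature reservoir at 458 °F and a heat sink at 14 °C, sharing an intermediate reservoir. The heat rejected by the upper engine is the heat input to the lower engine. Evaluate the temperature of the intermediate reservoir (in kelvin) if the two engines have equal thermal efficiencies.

T_H = 458 °F → (458 − 32) × 5/9 = 236.67 °C = 509.82 K.
T_C = 14 °C → 14 + 273.15 = 287.15 K.
Equal efficiencies require 1 − T_m/T_H = 1 − T_C/T_m, i.e. T_m/T_H = T_C/T_m, so T_m = √(T_H·T_C) = √(509.82 × 287.15) = 383 K.

T_m ≈ 383 K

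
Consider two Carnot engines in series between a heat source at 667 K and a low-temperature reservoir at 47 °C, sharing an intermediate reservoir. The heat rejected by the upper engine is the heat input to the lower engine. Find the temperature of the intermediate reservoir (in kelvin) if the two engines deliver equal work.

T_m ≈ 494 K

T_C = 47 °C → 47 + 273.15 = 320.15 K.
For reversible stages Q_m = Q_H·(T_m/T_H). Setting W₁ = Q_H(1 − T_m/T_H) equal to W₂ = Q_m(1 − T_C/T_m) = Q_H·(T_m − T_C)/T_H gives T_H − T_m = T_m − T_C, so T_m = (T_H + T_C)/2 = (667.00 + 320.15)/2 = 494 K.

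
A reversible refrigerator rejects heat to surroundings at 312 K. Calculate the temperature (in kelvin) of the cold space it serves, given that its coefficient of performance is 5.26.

COP_R = T_C/(T_H − T_C) ⇒ T_C = T_H·COP_R/(1 + COP_R) = 312.00 × 5.26/(1 + 5.26) = 262.2 K.

T_C ≈ 262.2 K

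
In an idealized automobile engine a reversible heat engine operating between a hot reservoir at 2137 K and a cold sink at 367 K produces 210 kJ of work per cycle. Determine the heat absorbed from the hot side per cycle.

Q_H ≈ 254 kJ

Carnot efficiency: η = 1 − T_C/T_H = 1 − 367.00/2137.00 = 0.8283.
Q_H = W/η = 210/0.8283 = 254 kJ.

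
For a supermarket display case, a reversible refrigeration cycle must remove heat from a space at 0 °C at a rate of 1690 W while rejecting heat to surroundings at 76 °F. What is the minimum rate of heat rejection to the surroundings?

T_H = 76 °F → (76 − 32) × 5/9 = 24.44 °C = 297.59 K.
T_C = 0 °C → 0 + 273.15 = 273.15 K.
For a reversible cycle Q_H/Q_C = T_H/T_C, so Q_H = Q_C·T_H/T_C = 1690 × 297.59/273.15 = 1840 W.

Q̇_H ≈ 1840 W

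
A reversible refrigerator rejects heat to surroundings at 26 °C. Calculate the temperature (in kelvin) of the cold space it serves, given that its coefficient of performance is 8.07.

T_C ≈ 266 K

T_H = 26 °C → 26 + 273.15 = 299.15 K.
COP_R = T_C/(T_H − T_C) ⇒ T_C = T_H·COP_R/(1 + COP_R) = 299.15 × 8.07/(1 + 8.07) = 266 K.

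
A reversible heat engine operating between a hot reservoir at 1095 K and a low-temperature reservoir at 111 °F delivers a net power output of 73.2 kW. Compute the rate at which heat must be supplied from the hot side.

Q̇_H ≈ 103.0 kW

T_C = 111 °F → (111 − 32) × 5/9 = 43.89 °C = 317.04 K.
Carnot efficiency: η = 1 − T_C/T_H = 1 − 317.04/1095.00 = 0.7105.
Q_H = W/η = 73.2/0.7105 = 103.0 kW.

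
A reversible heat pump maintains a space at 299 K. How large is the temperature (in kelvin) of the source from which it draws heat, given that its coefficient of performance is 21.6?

T_C ≈ 285.2 K

COP_HP = T_H/(T_H − T_C) ⇒ T_C = T_H·(COP_HP − 1)/COP_HP = 299.00 × (21.6 − 1)/21.6 = 285.2 K.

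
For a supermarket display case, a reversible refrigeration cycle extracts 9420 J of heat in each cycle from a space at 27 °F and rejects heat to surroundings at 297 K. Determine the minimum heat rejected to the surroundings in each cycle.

T_C = 27 °F → (27 − 32) × 5/9 = -2.78 °C = 270.37 K.
For a reversible cycle Q_H/Q_C = T_H/T_C, so Q_H = Q_C·T_H/T_C = 9420 × 297.00/270.37 = 10350 J.

Q_H ≈ 10350 J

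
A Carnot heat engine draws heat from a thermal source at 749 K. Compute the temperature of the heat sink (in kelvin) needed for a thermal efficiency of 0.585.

T_C ≈ 310.8 K

From η = 1 − T_C/T_H, T_C = T_H·(1 − η) = 749.00 × (1 − 0.585) = 310.8 K.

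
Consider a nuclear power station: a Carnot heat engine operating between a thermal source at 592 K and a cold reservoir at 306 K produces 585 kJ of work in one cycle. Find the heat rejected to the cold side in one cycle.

Q_C ≈ 626 kJ

Since the cycle is reversible, η = 1 − T_C/T_H = 1 − 306.00/592.00 = 0.4831.
Since Q_C/Q_H = T_C/T_H and Q_H = W/η, Q_C = W·T_C/(T_H − T_C) = 585 × 306.00/286.00 = 626 kJ.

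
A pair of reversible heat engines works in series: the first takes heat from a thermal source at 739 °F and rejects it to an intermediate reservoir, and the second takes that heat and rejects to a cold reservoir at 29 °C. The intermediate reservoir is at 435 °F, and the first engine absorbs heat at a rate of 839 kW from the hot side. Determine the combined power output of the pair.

Ẇ_total ≈ 458 kW

T_H = 739 °F → (739 − 32) × 5/9 = 392.78 °C = 665.93 K.
T_C = 29 °C → 29 + 273.15 = 302.15 K.
Two reversible stages in series are equivalent to a single Carnot engine between T_H and T_C, so η_total = 1 − T_C/T_H = 1 − 302.15/665.93 = 0.5463.
W_total = η_total · Q_H = 0.5463 × 839 = 458 kW.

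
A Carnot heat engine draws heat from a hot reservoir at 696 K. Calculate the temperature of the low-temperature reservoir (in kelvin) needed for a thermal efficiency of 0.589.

T_C ≈ 286.1 K

From η = 1 − T_C/T_H, T_C = T_H·(1 − η) = 696.00 × (1 − 0.589) = 286.1 K.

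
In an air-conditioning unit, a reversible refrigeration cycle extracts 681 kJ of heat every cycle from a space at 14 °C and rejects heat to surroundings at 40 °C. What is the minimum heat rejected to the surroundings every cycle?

T_H = 40 °C → 40 + 273.15 = 313.15 K.
T_C = 14 °C → 14 + 273.15 = 287.15 K.
For a reversible cycle Q_H/Q_C = T_H/T_C, so Q_H = Q_C·T_H/T_C = 681 × 313.15/287.15 = 743 kJ.

Q_H ≈ 743 kJ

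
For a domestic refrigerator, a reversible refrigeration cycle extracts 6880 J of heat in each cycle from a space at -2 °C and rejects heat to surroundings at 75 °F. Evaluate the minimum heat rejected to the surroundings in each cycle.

Q_H ≈ 7537 J

T_H = 75 °F → (75 − 32) × 5/9 = 23.89 °C = 297.04 K.
T_C = -2 °C → -2 + 273.15 = 271.15 K.
For a reversible cycle Q_H/Q_C = T_H/T_C, so Q_H = Q_C·T_H/T_C = 6880 × 297.04/271.15 = 7537 J.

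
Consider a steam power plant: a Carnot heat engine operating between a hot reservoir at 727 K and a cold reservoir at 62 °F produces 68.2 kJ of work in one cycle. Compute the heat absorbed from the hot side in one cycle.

Q_H ≈ 113 kJ

T_C = 62 °F → (62 − 32) × 5/9 = 16.67 °C = 289.82 K.
η_rev = 1 − T_C/T_H = 1 − 289.82/727.00 = 0.6014.
Q_H = W/η = 68.2/0.6014 = 113 kJ.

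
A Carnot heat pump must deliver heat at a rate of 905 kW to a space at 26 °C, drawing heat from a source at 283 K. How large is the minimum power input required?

T_H = 26 °C → 26 + 273.15 = 299.15 K.
The Carnot heat-pump COP is COP_HP = T_H/(T_H − T_C) = 299.15/16.15 = 18.5232.
W = Q_H/COP_HP = 905/18.5232 = 48.86 kW.

Ẇ_in ≈ 48.86 kW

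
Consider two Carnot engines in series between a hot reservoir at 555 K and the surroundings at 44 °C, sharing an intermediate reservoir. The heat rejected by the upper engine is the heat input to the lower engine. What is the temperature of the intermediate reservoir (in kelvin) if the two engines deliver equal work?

T_C = 44 °C → 44 + 273.15 = 317.15 K.
For reversible stages Q_m = Q_H·(T_m/T_H). Setting W₁ = Q_H(1 − T_m/T_H) equal to W₂ = Q_m(1 − T_C/T_m) = Q_H·(T_m − T_C)/T_H gives T_H − T_m = T_m − T_C, so T_m = (T_H + T_C)/2 = (555.00 + 317.15)/2 = 436 K.

T_m ≈ 436 K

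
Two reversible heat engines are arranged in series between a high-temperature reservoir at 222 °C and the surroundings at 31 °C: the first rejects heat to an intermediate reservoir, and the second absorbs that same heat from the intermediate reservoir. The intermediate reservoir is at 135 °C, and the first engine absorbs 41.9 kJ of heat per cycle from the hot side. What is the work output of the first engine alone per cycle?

W₁ ≈ 7.36 kJ

T_H = 222 °C → 222 + 273.15 = 495.15 K.
T_C = 31 °C → 31 + 273.15 = 304.15 K.
T_m = 135 °C → 135 + 273.15 = 408.15 K.
First-stage efficiency η₁ = 1 − T_m/T_H = 1 − 408.15/495.15 = 0.1757.
W₁ = η₁·Q_H = 0.1757 × 41.9 = 7.36 kJ.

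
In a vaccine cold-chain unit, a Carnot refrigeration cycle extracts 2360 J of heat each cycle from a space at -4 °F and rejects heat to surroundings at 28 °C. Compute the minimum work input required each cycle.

T_H = 28 °C → 28 + 273.15 = 301.15 K.
T_C = -4 °F → (-4 − 32) × 5/9 = -20.00 °C = 253.15 K.
Carnot COP: COP_R = T_C/(T_H − T_C) = 253.15/48.00 = 5.2740.
W = Q_C/COP_R = 2360/5.2740 = 447 J.

W_in ≈ 447 J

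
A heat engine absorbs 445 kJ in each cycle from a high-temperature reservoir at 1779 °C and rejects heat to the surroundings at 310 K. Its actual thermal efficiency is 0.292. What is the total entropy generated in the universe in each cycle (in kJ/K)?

T_H = 1779 °C → 1779 + 273.15 = 2052.15 K.
W = η·Q_H = 0.292 × 445 = 129.9 kJ, so Q_C = Q_H − W = 315.1 kJ.
Entropy balance on the reservoirs: −Q_H/T_H = -0.2168 kJ/K, +Q_C/T_C = 1.016 kJ/K.
ΔS_univ = −Q_H/T_H + Q_C/T_C = 0.799 kJ/K (> 0, since η = 0.292 < η_Carnot = 0.849).

ΔS_univ ≈ 0.799 kJ/K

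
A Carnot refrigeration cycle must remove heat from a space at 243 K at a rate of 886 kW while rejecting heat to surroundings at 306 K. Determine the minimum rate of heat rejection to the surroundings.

Q̇_H ≈ 1120 kW

For a reversible cycle Q_H/Q_C = T_H/T_C, so Q_H = Q_C·T_H/T_C = 886 × 306.00/243.00 = 1120 kW.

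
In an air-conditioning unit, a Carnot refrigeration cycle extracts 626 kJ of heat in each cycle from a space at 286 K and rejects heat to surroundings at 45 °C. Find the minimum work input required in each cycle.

T_H = 45 °C → 45 + 273.15 = 318.15 K.
For a reversible refrigerator, COP_R = T_C/(T_H − T_C) = 286.00/32.15 = 8.8958.
W = Q_C/COP_R = 626/8.8958 = 70.37 kJ.

W_in ≈ 70.37 kJ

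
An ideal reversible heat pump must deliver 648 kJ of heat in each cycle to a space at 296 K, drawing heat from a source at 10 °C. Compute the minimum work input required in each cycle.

W_in ≈ 28.1 kJ

T_C = 10 °C → 10 + 273.15 = 283.15 K.
Reversible heating COP: COP_HP = T_H/(T_H − T_C) = 296.00/12.85 = 23.0350.
W = Q_H/COP_HP = 648/23.0350 = 28.1 kJ.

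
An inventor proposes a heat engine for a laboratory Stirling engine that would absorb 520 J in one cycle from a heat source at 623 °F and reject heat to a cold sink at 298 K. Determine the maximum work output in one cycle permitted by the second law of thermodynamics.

T_H = 623 °F → (623 − 32) × 5/9 = 328.33 °C = 601.48 K.
By the Carnot theorem, η_max = 1 − T_C/T_H = 1 − 298.00/601.48 = 0.5046.
W_max = η_max · Q_H = 0.5046 × 520 = 262 J.

W_max ≈ 262 J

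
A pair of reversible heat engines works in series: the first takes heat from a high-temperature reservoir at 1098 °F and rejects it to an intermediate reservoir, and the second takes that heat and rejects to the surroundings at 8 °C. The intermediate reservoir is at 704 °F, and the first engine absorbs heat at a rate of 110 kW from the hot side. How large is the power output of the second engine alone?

T_H = 1098 °F → (1098 − 32) × 5/9 = 592.22 °C = 865.37 K.
T_C = 8 °C → 8 + 273.15 = 281.15 K.
T_m = 704 °F → (704 − 32) × 5/9 = 373.33 °C = 646.48 K.
Heat entering the second stage: Q_m = Q_H·(T_m/T_H) = 110 × 646.48/865.37 = 82.2 kW.
Second-stage efficiency η₂ = 1 − T_C/T_m = 1 − 281.15/646.48 = 0.5651, so W₂ = η₂·Q_m = 46.4 kW.

Ẇ₂ ≈ 46.4 kW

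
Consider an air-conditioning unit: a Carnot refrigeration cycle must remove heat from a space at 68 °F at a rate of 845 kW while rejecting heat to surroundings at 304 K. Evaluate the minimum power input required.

T_C = 68 °F → (68 − 32) × 5/9 = 20.00 °C = 293.15 K.
Carnot COP: COP_R = T_C/(T_H − T_C) = 293.15/10.85 = 27.0184.
W = Q_C/COP_R = 845/27.0184 = 31.3 kW.

Ẇ_in ≈ 31.3 kW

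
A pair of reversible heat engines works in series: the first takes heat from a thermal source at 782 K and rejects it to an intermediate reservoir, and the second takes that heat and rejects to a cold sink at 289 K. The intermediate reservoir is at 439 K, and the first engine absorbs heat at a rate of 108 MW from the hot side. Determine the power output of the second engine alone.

Ẇ₂ ≈ 20.7 MW

Heat entering the second stage: Q_m = Q_H·(T_m/T_H) = 108 × 439.00/782.00 = 60.6 MW.
Second-stage efficiency η₂ = 1 − T_C/T_m = 1 − 289.00/439.00 = 0.3417, so W₂ = η₂·Q_m = 20.7 MW.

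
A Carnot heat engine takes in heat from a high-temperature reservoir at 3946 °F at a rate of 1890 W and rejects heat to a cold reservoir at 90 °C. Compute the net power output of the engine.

Ẇ ≈ 1610 W

T_H = 3946 °F → (3946 − 32) × 5/9 = 2174.44 °C = 2447.59 K.
T_C = 90 °C → 90 + 273.15 = 363.15 K.
The Carnot efficiency is η = 1 − T_C/T_H = 1 − 363.15/2447.59 = 0.8516.
W = η·Q_H = 0.8516 × 1890 = 1610 W.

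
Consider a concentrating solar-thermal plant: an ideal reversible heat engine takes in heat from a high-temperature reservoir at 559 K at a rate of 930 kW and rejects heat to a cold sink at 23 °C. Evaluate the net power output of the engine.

Ẇ ≈ 437 kW

T_C = 23 °C → 23 + 273.15 = 296.15 K.
Carnot efficiency: η = 1 − T_C/T_H = 1 − 296.15/559.00 = 0.4702.
W = η·Q_H = 0.4702 × 930 = 437 kW.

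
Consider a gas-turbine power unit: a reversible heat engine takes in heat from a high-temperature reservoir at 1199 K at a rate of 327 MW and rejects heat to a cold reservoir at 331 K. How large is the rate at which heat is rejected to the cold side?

Q̇_C ≈ 90.27 MW

η_rev = 1 − T_C/T_H = 1 − 331.00/1199.00 = 0.7239.
For a reversible cycle Q_C/Q_H = T_C/T_H, so Q_C = 327 × 331.00/1199.00 = 90.27 MW.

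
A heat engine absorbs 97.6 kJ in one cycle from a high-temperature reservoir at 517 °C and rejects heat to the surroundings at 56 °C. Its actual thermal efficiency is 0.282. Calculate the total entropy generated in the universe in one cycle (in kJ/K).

T_H = 517 °C → 517 + 273.15 = 790.15 K.
T_C = 56 °C → 56 + 273.15 = 329.15 K.
W = η·Q_H = 0.282 × 97.6 = 27.52 kJ, so Q_C = Q_H − W = 70.08 kJ.
Reservoir entropy changes: ΔS_H = −Q_H/T_H = −97.6/790.15 = -0.1235 kJ/K and ΔS_C = +Q_C/T_C = 70.08/329.15 = 0.2129 kJ/K.
ΔS_univ = −Q_H/T_H + Q_C/T_C = 0.0894 kJ/K (> 0, since η = 0.282 < η_Carnot = 0.583).

ΔS_univ ≈ 0.0894 kJ/K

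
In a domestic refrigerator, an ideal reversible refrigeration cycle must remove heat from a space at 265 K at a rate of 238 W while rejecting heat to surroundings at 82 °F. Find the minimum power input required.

T_H = 82 °F → (82 − 32) × 5/9 = 27.78 °C = 300.93 K.
Carnot COP: COP_R = T_C/(T_H − T_C) = 265.00/35.93 = 7.3759.
W = Q_C/COP_R = 238/7.3759 = 32.27 W.

Ẇ_in ≈ 32.27 W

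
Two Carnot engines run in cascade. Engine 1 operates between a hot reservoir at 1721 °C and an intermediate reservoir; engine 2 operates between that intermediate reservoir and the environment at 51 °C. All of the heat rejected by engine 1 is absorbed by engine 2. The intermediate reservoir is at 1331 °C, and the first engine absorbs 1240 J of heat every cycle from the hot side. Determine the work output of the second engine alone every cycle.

T_H = 1721 °C → 1721 + 273.15 = 1994.15 K.
T_C = 51 °C → 51 + 273.15 = 324.15 K.
T_m = 1331 °C → 1331 + 273.15 = 1604.15 K.
Heat entering the second stage: Q_m = Q_H·(T_m/T_H) = 1240 × 1604.15/1994.15 = 997.5 J.
Second-stage efficiency η₂ = 1 − T_C/T_m = 1 − 324.15/1604.15 = 0.7979, so W₂ = η₂·Q_m = 795.9 J.

W₂ ≈ 795.9 J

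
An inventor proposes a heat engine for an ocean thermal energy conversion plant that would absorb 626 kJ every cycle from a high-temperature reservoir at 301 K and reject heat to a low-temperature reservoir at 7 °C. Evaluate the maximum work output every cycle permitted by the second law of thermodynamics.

W_max ≈ 43.4 kJ

T_C = 7 °C → 7 + 273.15 = 280.15 K.
The upper bound on efficiency is η_max = 1 − T_C/T_H = 1 − 280.15/301.00 = 0.0693.
W_max = η_max · Q_H = 0.0693 × 626 = 43.4 kJ.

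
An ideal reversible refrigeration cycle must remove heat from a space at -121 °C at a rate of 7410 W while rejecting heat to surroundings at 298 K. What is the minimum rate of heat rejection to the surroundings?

T_C = -121 °C → -121 + 273.15 = 152.15 K.
For a reversible cycle Q_H/Q_C = T_H/T_C, so Q_H = Q_C·T_H/T_C = 7410 × 298.00/152.15 = 14510 W.

Q̇_H ≈ 14510 W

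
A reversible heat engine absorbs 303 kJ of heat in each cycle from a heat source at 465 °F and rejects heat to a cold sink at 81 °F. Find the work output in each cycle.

W ≈ 126 kJ

T_H = 465 °F → (465 − 32) × 5/9 = 240.56 °C = 513.71 K.
T_C = 81 °F → (81 − 32) × 5/9 = 27.22 °C = 300.37 K.
Carnot efficiency: η = 1 − T_C/T_H = 1 − 300.37/513.71 = 0.4153.
W = η·Q_H = 0.4153 × 303 = 126 kJ.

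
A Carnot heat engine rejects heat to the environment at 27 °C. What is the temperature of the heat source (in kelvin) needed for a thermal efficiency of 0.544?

T_H ≈ 658.2 K

T_C = 27 °C → 27 + 273.15 = 300.15 K.
From η = 1 − T_C/T_H, solving for T_H gives T_H = T_C/(1 − η) = 300.15/(1 − 0.544) = 658.2 K.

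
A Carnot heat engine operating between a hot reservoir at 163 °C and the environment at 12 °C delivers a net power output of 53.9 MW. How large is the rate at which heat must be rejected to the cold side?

Q̇_C ≈ 101.8 MW

T_H = 163 °C → 163 + 273.15 = 436.15 K.
T_C = 12 °C → 12 + 273.15 = 285.15 K.
Carnot efficiency: η = 1 − T_C/T_H = 1 − 285.15/436.15 = 0.3462.
Since Q_C/Q_H = T_C/T_H and Q_H = W/η, Q_C = W·T_C/(T_H − T_C) = 53.9 × 285.15/151.00 = 101.8 MW.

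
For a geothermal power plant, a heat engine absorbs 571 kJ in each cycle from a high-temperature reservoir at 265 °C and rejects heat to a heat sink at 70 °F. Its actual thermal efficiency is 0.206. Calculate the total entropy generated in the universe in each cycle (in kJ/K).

ΔS_univ ≈ 0.480 kJ/K

T_H = 265 °C → 265 + 273.15 = 538.15 K.
T_C = 70 °F → (70 − 32) × 5/9 = 21.11 °C = 294.26 K.
W = η·Q_H = 0.206 × 571 = 117.6 kJ, so Q_C = Q_H − W = 453.4 kJ.
Entropy balance on the reservoirs: −Q_H/T_H = -1.061 kJ/K, +Q_C/T_C = 1.541 kJ/K.
ΔS_univ = −Q_H/T_H + Q_C/T_C = 0.480 kJ/K (> 0, since η = 0.206 < η_Carnot = 0.453).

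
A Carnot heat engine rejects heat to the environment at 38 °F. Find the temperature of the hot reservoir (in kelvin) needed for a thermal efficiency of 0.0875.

T_H ≈ 303 K

T_C = 38 °F → (38 − 32) × 5/9 = 3.33 °C = 276.48 K.
From η = 1 − T_C/T_H, solving for T_H gives T_H = T_C/(1 − η) = 276.48/(1 − 0.0875) = 303 K.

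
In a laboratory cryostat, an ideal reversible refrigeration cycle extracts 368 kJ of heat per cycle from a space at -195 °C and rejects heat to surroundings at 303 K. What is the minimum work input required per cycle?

W_in ≈ 1060 kJ

T_C = -195 °C → -195 + 273.15 = 78.15 K.
Carnot COP: COP_R = T_C/(T_H − T_C) = 78.15/224.85 = 0.3476.
W = Q_C/COP_R = 368/0.3476 = 1060 kJ.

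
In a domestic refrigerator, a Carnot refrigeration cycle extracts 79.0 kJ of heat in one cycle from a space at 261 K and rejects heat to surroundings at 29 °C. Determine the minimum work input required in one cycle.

T_H = 29 °C → 29 + 273.15 = 302.15 K.
The reversible coefficient of performance is COP_R = T_C/(T_H − T_C) = 261.00/41.15 = 6.3426.
W = Q_C/COP_R = 79.0/6.3426 = 12.5 kJ.

W_in ≈ 12.5 kJ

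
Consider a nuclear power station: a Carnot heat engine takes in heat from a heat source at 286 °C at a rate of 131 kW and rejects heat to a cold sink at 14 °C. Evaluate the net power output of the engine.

T_H = 286 °C → 286 + 273.15 = 559.15 K.
T_C = 14 °C → 14 + 273.15 = 287.15 K.
Since the cycle is reversible, η = 1 − T_C/T_H = 1 − 287.15/559.15 = 0.4865.
W = η·Q_H = 0.4865 × 131 = 63.73 kW.

Ẇ ≈ 63.73 kW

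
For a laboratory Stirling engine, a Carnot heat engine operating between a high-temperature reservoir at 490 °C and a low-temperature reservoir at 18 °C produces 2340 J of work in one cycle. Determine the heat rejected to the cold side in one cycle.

Q_C ≈ 1440 J

T_H = 490 °C → 490 + 273.15 = 763.15 K.
T_C = 18 °C → 18 + 273.15 = 291.15 K.
The Carnot efficiency is η = 1 − T_C/T_H = 1 − 291.15/763.15 = 0.6185.
Since Q_C/Q_H = T_C/T_H and Q_H = W/η, Q_C = W·T_C/(T_H − T_C) = 2340 × 291.15/472.00 = 1440 J.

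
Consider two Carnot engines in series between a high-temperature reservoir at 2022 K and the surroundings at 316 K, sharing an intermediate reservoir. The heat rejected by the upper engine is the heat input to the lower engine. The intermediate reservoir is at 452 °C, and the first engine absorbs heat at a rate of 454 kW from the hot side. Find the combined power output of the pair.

Two reversible stages in series are equivalent to a single Carnot engine between T_H and T_C, so η_total = 1 − T_C/T_H = 1 − 316.00/2022.00 = 0.8437.
W_total = η_total · Q_H = 0.8437 × 454 = 383 kW.

Ẇ_total ≈ 383 kW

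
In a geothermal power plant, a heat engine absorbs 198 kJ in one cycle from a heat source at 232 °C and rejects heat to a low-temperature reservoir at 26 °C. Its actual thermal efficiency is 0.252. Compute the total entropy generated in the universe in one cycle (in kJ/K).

ΔS_univ ≈ 0.103 kJ/K

T_H = 232 °C → 232 + 273.15 = 505.15 K.
T_C = 26 °C → 26 + 273.15 = 299.15 K.
W = η·Q_H = 0.252 × 198 = 49.90 kJ, so Q_C = Q_H − W = 148.1 kJ.
Reservoir entropy changes: ΔS_H = −Q_H/T_H = −198/505.15 = -0.3920 kJ/K and ΔS_C = +Q_C/T_C = 148.1/299.15 = 0.4951 kJ/K.
ΔS_univ = −Q_H/T_H + Q_C/T_C = 0.103 kJ/K (> 0, since η = 0.252 < η_Carnot = 0.408).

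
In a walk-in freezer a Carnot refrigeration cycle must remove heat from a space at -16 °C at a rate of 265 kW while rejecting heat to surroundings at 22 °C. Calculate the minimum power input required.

T_H = 22 °C → 22 + 273.15 = 295.15 K.
T_C = -16 °C → -16 + 273.15 = 257.15 K.
For a reversible refrigerator, COP_R = T_C/(T_H − T_C) = 257.15/38.00 = 6.7671.
W = Q_C/COP_R = 265/6.7671 = 39.16 kW.

Ẇ_in ≈ 39.16 kW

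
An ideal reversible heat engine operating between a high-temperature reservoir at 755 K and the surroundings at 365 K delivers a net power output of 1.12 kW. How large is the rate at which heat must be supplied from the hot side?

η_rev = 1 − T_C/T_H = 1 − 365.00/755.00 = 0.5166.
Q_H = W/η = 1.12/0.5166 = 2.17 kW.

Q̇_H ≈ 2.17 kW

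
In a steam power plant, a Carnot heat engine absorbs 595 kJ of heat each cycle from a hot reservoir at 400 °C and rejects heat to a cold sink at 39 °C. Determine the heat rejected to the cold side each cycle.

Q_C ≈ 275.9 kJ

T_H = 400 °C → 400 + 273.15 = 673.15 K.
T_C = 39 °C → 39 + 273.15 = 312.15 K.
The Carnot efficiency is η = 1 − T_C/T_H = 1 − 312.15/673.15 = 0.5363.
For a reversible cycle Q_C/Q_H = T_C/T_H, so Q_C = 595 × 312.15/673.15 = 275.9 kJ.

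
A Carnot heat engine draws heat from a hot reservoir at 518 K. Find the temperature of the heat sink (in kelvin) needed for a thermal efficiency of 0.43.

From η = 1 − T_C/T_H, T_C = T_H·(1 − η) = 518.00 × (1 − 0.43) = 295.3 K.

T_C ≈ 295.3 K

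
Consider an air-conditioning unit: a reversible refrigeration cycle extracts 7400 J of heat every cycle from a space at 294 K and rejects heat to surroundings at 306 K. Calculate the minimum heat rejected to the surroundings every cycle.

Q_H ≈ 7700 J

For a reversible cycle Q_H/Q_C = T_H/T_C, so Q_H = Q_C·T_H/T_C = 7400 × 306.00/294.00 = 7700 J.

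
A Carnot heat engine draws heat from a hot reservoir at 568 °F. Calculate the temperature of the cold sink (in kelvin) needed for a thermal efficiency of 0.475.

T_C ≈ 300 K

T_H = 568 °F → (568 − 32) × 5/9 = 297.78 °C = 570.93 K.
From η = 1 − T_C/T_H, T_C = T_H·(1 − η) = 570.93 × (1 − 0.475) = 300 K.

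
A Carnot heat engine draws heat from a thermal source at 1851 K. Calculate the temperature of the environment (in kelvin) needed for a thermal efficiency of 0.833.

From η = 1 − T_C/T_H, T_C = T_H·(1 − η) = 1851.00 × (1 − 0.833) = 309.1 K.

T_C ≈ 309.1 K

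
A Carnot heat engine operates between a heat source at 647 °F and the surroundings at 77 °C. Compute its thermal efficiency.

η ≈ 0.430

T_H = 647 °F → (647 − 32) × 5/9 = 341.67 °C = 614.82 K.
T_C = 77 °C → 77 + 273.15 = 350.15 K.
The Carnot efficiency is η = 1 − T_C/T_H = 1 − 350.15/614.82 = 0.430.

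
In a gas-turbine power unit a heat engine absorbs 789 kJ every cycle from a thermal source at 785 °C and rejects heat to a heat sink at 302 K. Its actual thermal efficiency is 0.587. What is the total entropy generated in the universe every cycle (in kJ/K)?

T_H = 785 °C → 785 + 273.15 = 1058.15 K.
W = η·Q_H = 0.587 × 789 = 463.1 kJ, so Q_C = Q_H − W = 325.9 kJ.
Reservoir entropy changes: ΔS_H = −Q_H/T_H = −789/1058.15 = -0.7456 kJ/K and ΔS_C = +Q_C/T_C = 325.9/302.00 = 1.079 kJ/K.
ΔS_univ = −Q_H/T_H + Q_C/T_C = 0.3334 kJ/K (> 0, since η = 0.587 < η_Carnot = 0.715).

ΔS_univ ≈ 0.3334 kJ/K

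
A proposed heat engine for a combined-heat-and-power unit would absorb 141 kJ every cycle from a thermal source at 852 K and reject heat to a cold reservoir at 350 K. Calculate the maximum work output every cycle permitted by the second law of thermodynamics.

The second-law ceiling is the Carnot efficiency, η_max = 1 − T_C/T_H = 1 − 350.00/852.00 = 0.5892.
W_max = η_max · Q_H = 0.5892 × 141 = 83.1 kJ.

W_max ≈ 83.1 kJ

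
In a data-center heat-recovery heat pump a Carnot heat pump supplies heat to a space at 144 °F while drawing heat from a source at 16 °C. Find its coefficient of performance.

COP_HP ≈ 7.26

T_H = 144 °F → (144 − 32) × 5/9 = 62.22 °C = 335.37 K.
T_C = 16 °C → 16 + 273.15 = 289.15 K.
Reversible heating COP: COP_HP = T_H/(T_H − T_C) = 335.37/(335.37 − 289.15) = 7.26.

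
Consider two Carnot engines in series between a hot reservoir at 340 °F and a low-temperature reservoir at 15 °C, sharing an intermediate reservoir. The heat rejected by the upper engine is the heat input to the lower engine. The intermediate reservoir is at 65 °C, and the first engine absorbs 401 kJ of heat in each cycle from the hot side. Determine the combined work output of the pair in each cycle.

W_total ≈ 141 kJ

T_H = 340 °F → (340 − 32) × 5/9 = 171.11 °C = 444.26 K.
T_C = 15 °C → 15 + 273.15 = 288.15 K.
Two reversible stages in series are equivalent to a single Carnot engine between T_H and T_C, so η_total = 1 − T_C/T_H = 1 − 288.15/444.26 = 0.3514.
W_total = η_total · Q_H = 0.3514 × 401 = 141 kJ.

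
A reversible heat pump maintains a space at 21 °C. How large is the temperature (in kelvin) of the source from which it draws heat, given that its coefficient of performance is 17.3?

T_H = 21 °C → 21 + 273.15 = 294.15 K.
COP_HP = T_H/(T_H − T_C) ⇒ T_C = T_H·(COP_HP − 1)/COP_HP = 294.15 × (17.3 − 1)/17.3 = 277 K.

T_C ≈ 277 K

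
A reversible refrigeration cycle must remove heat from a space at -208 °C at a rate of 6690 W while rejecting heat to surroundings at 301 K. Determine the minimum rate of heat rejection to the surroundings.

T_C = -208 °C → -208 + 273.15 = 65.15 K.
For a reversible cycle Q_H/Q_C = T_H/T_C, so Q_H = Q_C·T_H/T_C = 6690 × 301.00/65.15 = 30900 W.

Q̇_H ≈ 30900 W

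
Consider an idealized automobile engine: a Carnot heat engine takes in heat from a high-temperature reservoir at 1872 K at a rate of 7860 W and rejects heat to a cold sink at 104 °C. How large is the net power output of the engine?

T_C = 104 °C → 104 + 273.15 = 377.15 K.
Carnot efficiency: η = 1 − T_C/T_H = 1 − 377.15/1872.00 = 0.7985.
W = η·Q_H = 0.7985 × 7860 = 6280 W.

Ẇ ≈ 6280 W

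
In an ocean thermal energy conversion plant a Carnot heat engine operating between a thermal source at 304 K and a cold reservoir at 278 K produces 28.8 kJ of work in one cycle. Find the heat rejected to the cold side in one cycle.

Q_C ≈ 308 kJ

For a reversible engine, η = 1 − T_C/T_H = 1 − 278.00/304.00 = 0.0855.
Since Q_C/Q_H = T_C/T_H and Q_H = W/η, Q_C = W·T_C/(T_H − T_C) = 28.8 × 278.00/26.00 = 308 kJ.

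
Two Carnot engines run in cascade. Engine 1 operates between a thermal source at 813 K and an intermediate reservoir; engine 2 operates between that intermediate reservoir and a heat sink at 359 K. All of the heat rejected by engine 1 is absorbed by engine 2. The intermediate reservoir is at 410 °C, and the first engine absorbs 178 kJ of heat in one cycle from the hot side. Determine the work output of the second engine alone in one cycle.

T_m = 410 °C → 410 + 273.15 = 683.15 K.
Heat entering the second stage: Q_m = Q_H·(T_m/T_H) = 178 × 683.15/813.00 = 150 kJ.
Second-stage efficiency η₂ = 1 − T_C/T_m = 1 − 359.00/683.15 = 0.4745, so W₂ = η₂·Q_m = 71.0 kJ.

W₂ ≈ 71.0 kJ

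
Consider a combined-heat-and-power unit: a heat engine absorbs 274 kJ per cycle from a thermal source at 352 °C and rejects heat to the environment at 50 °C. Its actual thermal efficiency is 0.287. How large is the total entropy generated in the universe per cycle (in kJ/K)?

T_H = 352 °C → 352 + 273.15 = 625.15 K.
T_C = 50 °C → 50 + 273.15 = 323.15 K.
W = η·Q_H = 0.287 × 274 = 78.64 kJ, so Q_C = Q_H − W = 195.4 kJ.
Reservoir entropy changes: ΔS_H = −Q_H/T_H = −274/625.15 = -0.4383 kJ/K and ΔS_C = +Q_C/T_C = 195.4/323.15 = 0.6046 kJ/K.
ΔS_univ = −Q_H/T_H + Q_C/T_C = 0.1663 kJ/K (> 0, since η = 0.287 < η_Carnot = 0.483).

ΔS_univ ≈ 0.1663 kJ/K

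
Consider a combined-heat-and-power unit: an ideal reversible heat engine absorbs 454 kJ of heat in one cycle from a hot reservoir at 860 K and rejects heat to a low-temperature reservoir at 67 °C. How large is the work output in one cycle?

W ≈ 274.4 kJ

T_C = 67 °C → 67 + 273.15 = 340.15 K.
For a reversible engine, η = 1 − T_C/T_H = 1 − 340.15/860.00 = 0.6045.
W = η·Q_H = 0.6045 × 454 = 274.4 kJ.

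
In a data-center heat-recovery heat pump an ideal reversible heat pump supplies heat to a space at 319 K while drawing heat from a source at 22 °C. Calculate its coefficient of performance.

COP_HP ≈ 13.38

T_C = 22 °C → 22 + 273.15 = 295.15 K.
The Carnot heat-pump COP is COP_HP = T_H/(T_H − T_C) = 319.00/(319.00 − 295.15) = 13.38.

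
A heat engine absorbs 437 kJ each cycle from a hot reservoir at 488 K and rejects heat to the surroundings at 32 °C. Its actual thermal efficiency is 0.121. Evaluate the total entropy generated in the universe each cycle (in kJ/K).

T_C = 32 °C → 32 + 273.15 = 305.15 K.
W = η·Q_H = 0.121 × 437 = 52.88 kJ, so Q_C = Q_H − W = 384.1 kJ.
Reservoir entropy changes: ΔS_H = −Q_H/T_H = −437/488.00 = -0.8955 kJ/K and ΔS_C = +Q_C/T_C = 384.1/305.15 = 1.259 kJ/K.
ΔS_univ = −Q_H/T_H + Q_C/T_C = 0.363 kJ/K (> 0, since η = 0.121 < η_Carnot = 0.375).

ΔS_univ ≈ 0.363 kJ/K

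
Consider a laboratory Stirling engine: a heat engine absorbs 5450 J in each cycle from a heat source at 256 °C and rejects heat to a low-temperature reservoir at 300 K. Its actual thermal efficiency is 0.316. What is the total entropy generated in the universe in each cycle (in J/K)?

T_H = 256 °C → 256 + 273.15 = 529.15 K.
W = η·Q_H = 0.316 × 5450 = 1722 J, so Q_C = Q_H − W = 3728 J.
The hot reservoir loses entropy Q_H/T_H = 5450/529.15 = 10.30 J/K; the cold reservoir gains Q_C/T_C = 3728/300.00 = 12.43 J/K.
ΔS_univ = −Q_H/T_H + Q_C/T_C = 2.13 J/K (> 0, since η = 0.316 < η_Carnot = 0.433).

ΔS_univ ≈ 2.13 J/K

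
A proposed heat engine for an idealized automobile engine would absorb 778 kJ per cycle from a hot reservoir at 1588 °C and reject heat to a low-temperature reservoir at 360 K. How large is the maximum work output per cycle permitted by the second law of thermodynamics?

W_max ≈ 628 kJ

T_H = 1588 °C → 1588 + 273.15 = 1861.15 K.
The upper bound on efficiency is η_max = 1 − T_C/T_H = 1 − 360.00/1861.15 = 0.8066.
W_max = η_max · Q_H = 0.8066 × 778 = 628 kJ.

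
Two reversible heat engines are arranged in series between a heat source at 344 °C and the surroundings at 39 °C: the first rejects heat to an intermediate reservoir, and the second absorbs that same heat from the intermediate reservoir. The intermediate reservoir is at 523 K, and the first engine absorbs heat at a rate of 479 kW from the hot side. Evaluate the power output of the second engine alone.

Ẇ₂ ≈ 164 kW

T_H = 344 °C → 344 + 273.15 = 617.15 K.
T_C = 39 °C → 39 + 273.15 = 312.15 K.
Heat entering the second stage: Q_m = Q_H·(T_m/T_H) = 479 × 523.00/617.15 = 406 kW.
Second-stage efficiency η₂ = 1 − T_C/T_m = 1 − 312.15/523.00 = 0.4032, so W₂ = η₂·Q_m = 164 kW.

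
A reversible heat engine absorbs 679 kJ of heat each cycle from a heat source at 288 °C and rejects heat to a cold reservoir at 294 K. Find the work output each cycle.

T_H = 288 °C → 288 + 273.15 = 561.15 K.
Since the cycle is reversible, η = 1 − T_C/T_H = 1 − 294.00/561.15 = 0.4761.
W = η·Q_H = 0.4761 × 679 = 323 kJ.

W ≈ 323 kJ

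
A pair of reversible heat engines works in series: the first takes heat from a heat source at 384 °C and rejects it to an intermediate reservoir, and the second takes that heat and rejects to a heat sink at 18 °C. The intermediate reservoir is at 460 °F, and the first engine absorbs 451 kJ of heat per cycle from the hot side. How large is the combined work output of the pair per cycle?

T_H = 384 °C → 384 + 273.15 = 657.15 K.
T_C = 18 °C → 18 + 273.15 = 291.15 K.
Two reversible stages in series are equivalent to a single Carnot engine between T_H and T_C, so η_total = 1 − T_C/T_H = 1 − 291.15/657.15 = 0.5570.
W_total = η_total · Q_H = 0.5570 × 451 = 251 kJ.

W_total ≈ 251 kJ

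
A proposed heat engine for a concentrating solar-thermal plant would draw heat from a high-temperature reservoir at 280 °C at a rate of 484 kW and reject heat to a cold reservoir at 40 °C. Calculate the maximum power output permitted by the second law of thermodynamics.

T_H = 280 °C → 280 + 273.15 = 553.15 K.
T_C = 40 °C → 40 + 273.15 = 313.15 K.
The upper bound on efficiency is η_max = 1 − T_C/T_H = 1 − 313.15/553.15 = 0.4339.
W_max = η_max · Q_H = 0.4339 × 484 = 210 kW.

Ẇ_max ≈ 210 kW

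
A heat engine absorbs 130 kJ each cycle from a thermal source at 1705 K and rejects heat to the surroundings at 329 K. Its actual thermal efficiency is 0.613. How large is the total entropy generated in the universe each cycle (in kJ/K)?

W = η·Q_H = 0.613 × 130 = 79.69 kJ, so Q_C = Q_H − W = 50.31 kJ.
The hot reservoir loses entropy Q_H/T_H = 130/1705.00 = 0.07625 kJ/K; the cold reservoir gains Q_C/T_C = 50.31/329.00 = 0.1529 kJ/K.
ΔS_univ = −Q_H/T_H + Q_C/T_C = 0.0767 kJ/K (> 0, since η = 0.613 < η_Carnot = 0.807).

ΔS_univ ≈ 0.0767 kJ/K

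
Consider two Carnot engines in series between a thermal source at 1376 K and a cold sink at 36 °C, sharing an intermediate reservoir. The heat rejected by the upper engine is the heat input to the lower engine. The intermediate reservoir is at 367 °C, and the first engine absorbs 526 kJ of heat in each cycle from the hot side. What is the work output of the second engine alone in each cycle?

W₂ ≈ 127 kJ

T_C = 36 °C → 36 + 273.15 = 309.15 K.
T_m = 367 °C → 367 + 273.15 = 640.15 K.
Heat entering the second stage: Q_m = Q_H·(T_m/T_H) = 526 × 640.15/1376.00 = 245 kJ.
Second-stage efficiency η₂ = 1 − T_C/T_m = 1 − 309.15/640.15 = 0.5171, so W₂ = η₂·Q_m = 127 kJ.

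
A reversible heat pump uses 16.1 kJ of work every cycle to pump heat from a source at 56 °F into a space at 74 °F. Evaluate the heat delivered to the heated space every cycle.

T_H = 74 °F → (74 − 32) × 5/9 = 23.33 °C = 296.48 K.
T_C = 56 °F → (56 − 32) × 5/9 = 13.33 °C = 286.48 K.
COP_HP = T_H/(T_H − T_C) = 296.48/10.00 = 29.6483.
Q_H = COP_HP · W = 29.6483 × 16.1 = 477 kJ.

Q_H ≈ 477 kJ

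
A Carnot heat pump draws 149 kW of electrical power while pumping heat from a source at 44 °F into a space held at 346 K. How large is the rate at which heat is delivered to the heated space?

T_C = 44 °F → (44 − 32) × 5/9 = 6.67 °C = 279.82 K.
For a reversible heat pump, COP_HP = T_H/(T_H − T_C) = 346.00/66.18 = 5.2279.
Q_H = COP_HP · W = 5.2279 × 149 = 779.0 kW.

Q̇_H ≈ 779.0 kW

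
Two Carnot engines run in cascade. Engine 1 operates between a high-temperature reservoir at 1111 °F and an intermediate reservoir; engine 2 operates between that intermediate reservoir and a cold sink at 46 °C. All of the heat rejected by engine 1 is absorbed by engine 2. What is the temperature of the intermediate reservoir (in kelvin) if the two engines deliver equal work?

T_H = 1111 °F → (1111 − 32) × 5/9 = 599.44 °C = 872.59 K.
T_C = 46 °C → 46 + 273.15 = 319.15 K.
For reversible stages Q_m = Q_H·(T_m/T_H). Setting W₁ = Q_H(1 − T_m/T_H) equal to W₂ = Q_m(1 − T_C/T_m) = Q_H·(T_m − T_C)/T_H gives T_H − T_m = T_m − T_C, so T_m = (T_H + T_C)/2 = (872.59 + 319.15)/2 = 596 K.

T_m ≈ 596 K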